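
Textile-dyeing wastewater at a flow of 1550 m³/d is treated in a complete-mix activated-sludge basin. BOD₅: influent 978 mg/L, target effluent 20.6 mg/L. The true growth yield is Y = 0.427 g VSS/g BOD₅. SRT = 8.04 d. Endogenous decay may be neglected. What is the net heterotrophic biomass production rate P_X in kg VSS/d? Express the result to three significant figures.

P_X ≈ 634 kg VSS/d

Since k_d ≈ 0, Y_obs = Y = 0.427 g VSS/g BOD₅.
Substrate removed = Q·(S₀ − S) = 1550 m³/d × (978 − 20.6) g/m³ = 1.48×10^6 g/d = 1484 kg/d.
Net biomass production P_X = Y_obs × Q·(S₀ − S) = 0.4270 × 1484 = 633.7 kg VSS/d.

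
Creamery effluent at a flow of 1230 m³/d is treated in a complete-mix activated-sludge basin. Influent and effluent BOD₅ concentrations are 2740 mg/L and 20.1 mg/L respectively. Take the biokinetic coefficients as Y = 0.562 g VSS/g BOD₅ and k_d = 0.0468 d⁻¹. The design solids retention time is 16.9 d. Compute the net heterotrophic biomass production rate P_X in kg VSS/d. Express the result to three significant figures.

P_X ≈ 1050 kg VSS/d

Observed yield with endogenous decay: Y_obs = Y / (1 + k_d·θ_c) = 0.562 / (1 + 0.0468 × 16.9) = 0.562 / 1.791 = 0.3138 g VSS/g BOD₅.
Mass of BOD₅ removed per day: Q(S₀ − S) = 1230 × 2720 g/m³ = 3345 kg/d.
P_X = Y_obs · Q(S₀ − S) = 0.3138 × 3345 = 1050 kg VSS/d.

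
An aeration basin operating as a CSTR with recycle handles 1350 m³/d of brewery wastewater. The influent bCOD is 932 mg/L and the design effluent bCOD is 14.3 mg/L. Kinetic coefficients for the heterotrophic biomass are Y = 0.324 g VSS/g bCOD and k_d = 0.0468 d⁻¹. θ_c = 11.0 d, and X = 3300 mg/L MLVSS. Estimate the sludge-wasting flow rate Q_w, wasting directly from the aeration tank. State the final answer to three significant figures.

Steady-state biomass mass balance: V·X·(1 + k_d·θ_c) = Y·Q·(S₀ − S)·θ_c, so V = 0.324 × 1350 × (932 − 14.3) × 11.0 / [3300 × (1 + 0.0468 × 11.0)] = 4.42×10^6 / 4999 = 883.3 m³.
With mixed-liquor wasting, θ_c = V/Q_w, so Q_w = V/θ_c = 883.3/11.0 = 80.30 m³/d.

Q_w ≈ 80.3 m³/d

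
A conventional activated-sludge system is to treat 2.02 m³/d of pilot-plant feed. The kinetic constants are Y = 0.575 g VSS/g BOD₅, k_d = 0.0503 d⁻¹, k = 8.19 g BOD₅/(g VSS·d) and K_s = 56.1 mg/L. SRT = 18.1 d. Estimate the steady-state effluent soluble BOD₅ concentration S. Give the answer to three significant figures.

S ≈ 1.29 mg/L

Effluent substrate depends only on kinetics and SRT: S = K_s(1 + k_d θ_c) / [θ_c(Yk − k_d) − 1] = 56.1 × (1 + 0.0503 × 18.1) / [18.1 × (0.575 × 8.19 − 0.0503) − 1] = 107.2 / 83.33 = 1.286 mg/L.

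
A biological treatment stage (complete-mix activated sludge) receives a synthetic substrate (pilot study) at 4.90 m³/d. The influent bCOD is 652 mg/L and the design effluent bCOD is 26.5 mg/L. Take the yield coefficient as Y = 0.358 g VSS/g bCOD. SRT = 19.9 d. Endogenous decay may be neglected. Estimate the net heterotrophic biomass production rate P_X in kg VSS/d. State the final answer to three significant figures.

With endogenous decay neglected, the observed yield equals the true yield: Y_obs = Y = 0.358 g VSS/g bCOD.
Substrate removed = Q·(S₀ − S) = 4.90 m³/d × (652 − 26.5) g/m³ = 3.06×10^3 g/d = 3.065 kg/d.
P_X = Y_obs · Q(S₀ − S) = 0.3580 × 3.065 = 1.097 kg VSS/d.

P_X ≈ 1.10 kg VSS/d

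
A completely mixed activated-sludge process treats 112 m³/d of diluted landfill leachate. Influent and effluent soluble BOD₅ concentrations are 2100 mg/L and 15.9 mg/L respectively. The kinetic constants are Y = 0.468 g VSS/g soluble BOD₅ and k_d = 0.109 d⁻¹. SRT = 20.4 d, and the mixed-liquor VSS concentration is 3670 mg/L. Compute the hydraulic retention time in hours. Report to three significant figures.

τ ≈ 40.4 h

Steady-state biomass mass balance: V·X·(1 + k_d·θ_c) = Y·Q·(S₀ − S)·θ_c, so V = 0.468 × 112 × (2100 − 15.9) × 20.4 / [3670 × (1 + 0.109 × 20.4)] = 2.23×10^6 / 11831 = 188.4 m³.
τ = V/Q = 188.4/112 = 1.682 d, or 40.36 h.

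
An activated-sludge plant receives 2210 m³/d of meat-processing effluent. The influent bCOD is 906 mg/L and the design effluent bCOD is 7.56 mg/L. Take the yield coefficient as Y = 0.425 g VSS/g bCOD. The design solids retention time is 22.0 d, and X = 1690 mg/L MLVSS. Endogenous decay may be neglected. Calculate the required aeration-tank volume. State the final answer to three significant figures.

V ≈ 11000 m³

With k_d = 0 the design equation reduces to V = Y Q (S₀−S) θ_c / X = 0.425 × 2210 × (906 − 7.56) × 22.0 / 1690 = 10985 m³.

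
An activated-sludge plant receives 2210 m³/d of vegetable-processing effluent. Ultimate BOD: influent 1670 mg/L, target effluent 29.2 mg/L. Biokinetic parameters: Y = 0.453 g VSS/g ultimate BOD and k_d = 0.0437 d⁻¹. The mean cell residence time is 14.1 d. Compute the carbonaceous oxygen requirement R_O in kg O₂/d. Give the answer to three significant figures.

R_O ≈ 2180 kg O₂/d

Observed yield with endogenous decay: Y_obs = Y / (1 + k_d·θ_c) = 0.453 / (1 + 0.0437 × 14.1) = 0.453 / 1.616 = 0.2803 g VSS/g ultimate BOD.
ΔS = 1670 − 29.2 = 1641 mg/L, so the substrate removal rate is 2210 × 1641/1000 = 3626 kg ultimate BOD/d.
P_X = Y_obs·Q·(S₀ − S) = 0.2803 × 3626 = 1016 kg VSS/d.
Carbonaceous O₂ demand = substrate oxidised − cell-mass equivalent = 3626 − 1.42 × 1016 = 2183 kg O₂/d.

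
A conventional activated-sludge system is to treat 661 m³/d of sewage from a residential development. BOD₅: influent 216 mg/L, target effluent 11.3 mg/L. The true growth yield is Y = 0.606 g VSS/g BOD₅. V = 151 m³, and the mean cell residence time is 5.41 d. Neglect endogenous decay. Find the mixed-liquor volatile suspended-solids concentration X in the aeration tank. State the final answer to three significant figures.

Without decay, X = Y Q (S₀−S) θ_c / V = 0.606 × 661 × (216 − 11.3) × 5.41 / 151 = 2938 mg/L.

X ≈ 2940 mg/L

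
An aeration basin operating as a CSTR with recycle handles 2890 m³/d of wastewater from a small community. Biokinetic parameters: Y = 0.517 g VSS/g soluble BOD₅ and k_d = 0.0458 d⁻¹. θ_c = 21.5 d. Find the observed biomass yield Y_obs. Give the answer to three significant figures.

Y_obs ≈ 0.260 g VSS/g soluble BOD₅

The observed yield is Y_obs = Y/(1 + k_d·θ_c) = 0.517 / (1 + 0.0458 × 21.5) = 0.517 / 1.985 = 0.2605 g VSS per g soluble BOD₅ removed.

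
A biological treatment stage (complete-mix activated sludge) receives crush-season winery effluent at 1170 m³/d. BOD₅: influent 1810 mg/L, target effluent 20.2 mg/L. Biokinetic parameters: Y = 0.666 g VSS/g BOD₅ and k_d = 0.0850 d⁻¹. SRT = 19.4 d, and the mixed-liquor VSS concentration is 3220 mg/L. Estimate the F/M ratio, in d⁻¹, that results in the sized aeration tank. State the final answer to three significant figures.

F/M ≈ 0.207 d⁻¹

Steady-state biomass mass balance: V·X·(1 + k_d·θ_c) = Y·Q·(S₀ − S)·θ_c, so V = 0.666 × 1170 × (1810 − 20.2) × 19.4 / [3220 × (1 + 0.0850 × 19.4)] = 2.71×10^7 / 8530 = 3172 m³.
Food-to-microorganism ratio F/M = Q S₀ / (V X) = 1170 × 1810 / (3172 × 3220) = 0.2073 d⁻¹.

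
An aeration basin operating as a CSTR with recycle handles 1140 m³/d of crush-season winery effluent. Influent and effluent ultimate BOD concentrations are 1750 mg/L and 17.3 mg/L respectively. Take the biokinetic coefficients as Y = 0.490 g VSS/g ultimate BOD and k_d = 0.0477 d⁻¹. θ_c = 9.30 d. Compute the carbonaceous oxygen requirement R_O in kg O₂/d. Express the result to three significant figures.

Y_obs = Y / (1 + k_d θ_c) = 0.490 / (1 + 0.0477 × 9.30) = 0.490 / 1.444 = 0.3394.
Q·(S₀ − S) = 1140 × (1750 − 17.3) × 10⁻³ = 1975 kg/d removed.
P_X = Y_obs·Q·(S₀ − S) = 0.3394 × 1975 = 670.5 kg VSS/d.
R_O = Q·ΔS − 1.42 P_X = 1975 − 952.1 = 1023 kg O₂/d.

R_O ≈ 1020 kg O₂/d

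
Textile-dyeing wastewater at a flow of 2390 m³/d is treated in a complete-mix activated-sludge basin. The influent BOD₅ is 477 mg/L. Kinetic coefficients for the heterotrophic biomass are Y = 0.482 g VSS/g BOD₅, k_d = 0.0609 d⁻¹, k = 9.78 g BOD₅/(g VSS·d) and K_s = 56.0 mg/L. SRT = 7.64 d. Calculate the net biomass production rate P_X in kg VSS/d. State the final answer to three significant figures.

For a completely mixed reactor with recycle the Lawrence–McCarty relation gives S = K_s·(1 + k_d·θ_c) / [θ_c·(Y·k − k_d) − 1] = 56.0 × (1 + 0.0609 × 7.64) / [7.64 × (0.482 × 9.78 − 0.0609) − 1] = 82.06 / 34.55 = 2.375 mg/L.
The observed yield is Y_obs = Y/(1 + k_d·θ_c) = 0.482 / (1 + 0.0609 × 7.64) = 0.482 / 1.465 = 0.3289 g VSS per g BOD₅ removed.
ΔS = 477 − 2.38 = 474.6 mg/L, so the substrate removal rate is 2390 × 474.6/1000 = 1134 kg BOD₅/d.
So the net sludge growth is P_X = 0.3289 × 1134 = 373.1 kg VSS/d.

P_X ≈ 373 kg VSS/d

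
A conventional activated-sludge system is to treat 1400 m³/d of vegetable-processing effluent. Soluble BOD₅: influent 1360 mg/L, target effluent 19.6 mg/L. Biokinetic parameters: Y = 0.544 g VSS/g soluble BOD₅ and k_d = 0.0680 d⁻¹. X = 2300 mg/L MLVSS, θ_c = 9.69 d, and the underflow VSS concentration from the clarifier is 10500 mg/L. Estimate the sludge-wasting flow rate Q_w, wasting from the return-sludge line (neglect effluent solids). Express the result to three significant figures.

Steady-state biomass mass balance: V·X·(1 + k_d·θ_c) = Y·Q·(S₀ − S)·θ_c, so V = 0.544 × 1400 × (1360 − 19.6) × 9.69 / [2300 × (1 + 0.0680 × 9.69)] = 9.89×10^6 / 3816 = 2593 m³.
θ_c = V·X/(Q_w·X_r) when wasting from the recycle, so Q_w = V·X/(θ_c·X_r) = 2593 × 2300 / (9.69 × 10500) = 58.61 m³/d.

Q_w ≈ 58.6 m³/d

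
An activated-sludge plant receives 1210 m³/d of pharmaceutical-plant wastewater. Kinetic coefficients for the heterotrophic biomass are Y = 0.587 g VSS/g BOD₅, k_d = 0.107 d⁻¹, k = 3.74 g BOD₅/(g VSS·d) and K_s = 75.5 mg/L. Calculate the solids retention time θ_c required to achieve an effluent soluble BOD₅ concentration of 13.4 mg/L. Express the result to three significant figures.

θ_c ≈ 4.47 d

At the target effluent, Y k S/(K_s+S) = 0.587×3.74×13.4/88.90 = 0.3309 d⁻¹.
Then 1/θ_c = μ − k_d = 0.3309 − 0.107 = 0.2239 d⁻¹, giving θ_c = 4.466 d.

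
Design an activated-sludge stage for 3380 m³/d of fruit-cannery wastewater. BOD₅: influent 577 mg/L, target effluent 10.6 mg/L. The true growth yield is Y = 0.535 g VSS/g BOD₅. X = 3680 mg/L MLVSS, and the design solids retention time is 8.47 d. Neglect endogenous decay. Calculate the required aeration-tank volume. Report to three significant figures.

V ≈ 2360 m³

Biomass mass balance (decay neglected): V·X = Y·Q·(S₀ − S)·θ_c, so V = 0.535 × 3380 × (577 − 10.6) × 8.47 / 3680 = 2357 m³.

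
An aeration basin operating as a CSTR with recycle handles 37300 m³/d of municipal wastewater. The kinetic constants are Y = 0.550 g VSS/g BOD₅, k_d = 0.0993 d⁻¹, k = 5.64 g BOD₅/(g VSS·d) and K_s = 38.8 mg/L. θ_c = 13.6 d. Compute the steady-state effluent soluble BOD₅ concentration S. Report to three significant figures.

From the Monod/SRT balance for a CMAS, S = K_s·(1+k_d θ_c)/[θ_c·(Y k − k_d) − 1] = 38.8 × (1 + 0.0993 × 13.6) / [13.6 × (0.550 × 5.64 − 0.0993) − 1] = 91.20 / 39.84 = 2.289 mg/L.

S ≈ 2.29 mg/L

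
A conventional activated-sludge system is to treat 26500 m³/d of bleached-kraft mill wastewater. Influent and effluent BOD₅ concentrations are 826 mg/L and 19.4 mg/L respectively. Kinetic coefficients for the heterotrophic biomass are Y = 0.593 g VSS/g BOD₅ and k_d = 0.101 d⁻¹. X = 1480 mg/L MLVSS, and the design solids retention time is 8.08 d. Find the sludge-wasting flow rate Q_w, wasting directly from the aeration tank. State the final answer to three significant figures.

Q_w ≈ 4720 m³/d

Rearranging the biomass balance for a CMAS with decay, V = Y·Q·ΔS·θ_c / [X·(1+k_d θ_c)] = 0.593 × 26500 × (826 − 19.4) × 8.08 / [1480 × (1 + 0.101 × 8.08)] = 1.02×10^8 / 2688 = 38104 m³.
For wasting at MLVSS concentration, Q_w = V/θ_c = 38104/8.08 = 4716 m³/d.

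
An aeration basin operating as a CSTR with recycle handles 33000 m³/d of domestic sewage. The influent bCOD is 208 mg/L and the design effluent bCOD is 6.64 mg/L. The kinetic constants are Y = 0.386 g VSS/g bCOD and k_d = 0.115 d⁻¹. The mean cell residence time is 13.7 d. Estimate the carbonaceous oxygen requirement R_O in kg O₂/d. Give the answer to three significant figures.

R_O ≈ 5230 kg O₂/d

The observed yield is Y_obs = Y/(1 + k_d·θ_c) = 0.386 / (1 + 0.115 × 13.7) = 0.386 / 2.575 = 0.1499 g VSS per g bCOD removed.
Q·(S₀ − S) = 33000 × (208 − 6.64) × 10⁻³ = 6645 kg/d removed.
Net sludge production P_X = 0.1499 × 6645 = 995.9 kg VSS/d.
R_O = Q·(S₀ − S) − 1.42·P_X = 6645 − 1.42 × 995.9 = 5231 kg O₂/d.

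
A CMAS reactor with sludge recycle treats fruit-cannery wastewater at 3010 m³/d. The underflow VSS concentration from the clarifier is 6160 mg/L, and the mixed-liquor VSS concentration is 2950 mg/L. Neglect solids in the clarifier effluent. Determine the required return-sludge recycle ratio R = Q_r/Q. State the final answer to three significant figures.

Mass balance around the secondary clarifier (neglecting effluent solids): R = X / (X_r − X) = 2950 / (6160 − 2950) = 0.9190.

R ≈ 0.919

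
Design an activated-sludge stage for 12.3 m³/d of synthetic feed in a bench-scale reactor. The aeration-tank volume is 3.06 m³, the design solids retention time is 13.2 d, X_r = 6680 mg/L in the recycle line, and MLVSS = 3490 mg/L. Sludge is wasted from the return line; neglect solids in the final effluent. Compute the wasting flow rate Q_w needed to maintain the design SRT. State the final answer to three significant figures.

Q_w ≈ 0.121 m³/d

Wasting from the return line (neglecting effluent solids): Q_w = V·X / (θ_c·X_r) = 3.060 × 3490 / (13.2 × 6680) = 0.1211 m³/d.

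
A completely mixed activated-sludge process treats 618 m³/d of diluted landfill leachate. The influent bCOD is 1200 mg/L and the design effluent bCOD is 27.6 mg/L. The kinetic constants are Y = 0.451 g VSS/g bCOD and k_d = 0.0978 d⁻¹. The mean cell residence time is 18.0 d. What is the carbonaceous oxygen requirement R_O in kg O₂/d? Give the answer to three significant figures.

R_O ≈ 556 kg O₂/d

Correct the yield for decay: Y_obs = Y/(1 + k_d θ_c) = 0.451 / (1 + 0.0978 × 18.0) = 0.451 / 2.760 = 0.1634.
Substrate removed = Q·(S₀ − S) = 618 m³/d × (1200 − 27.6) g/m³ = 7.25×10^5 g/d = 724.5 kg/d.
Biomass synthesised: P_X = Y_obs × 724.5 = 118.4 kg VSS/d.
R_O = Q·ΔS − 1.42 P_X = 724.5 − 168.1 = 556.4 kg O₂/d.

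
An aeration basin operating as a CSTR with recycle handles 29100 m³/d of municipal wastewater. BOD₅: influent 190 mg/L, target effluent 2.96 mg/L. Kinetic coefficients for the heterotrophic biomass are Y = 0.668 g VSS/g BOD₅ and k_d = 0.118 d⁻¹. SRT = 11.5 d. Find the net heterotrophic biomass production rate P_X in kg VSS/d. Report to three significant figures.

Y_obs = Y / (1 + k_d θ_c) = 0.668 / (1 + 0.118 × 11.5) = 0.668 / 2.357 = 0.2834.
Substrate removed = Q·(S₀ − S) = 29100 m³/d × (190 − 2.96) g/m³ = 5.44×10^6 g/d = 5443 kg/d.
Biomass produced: P_X = Y_obs·Q·ΔS = 0.2834 × 5443 ≈ 1543 kg VSS/d.

P_X ≈ 1540 kg VSS/d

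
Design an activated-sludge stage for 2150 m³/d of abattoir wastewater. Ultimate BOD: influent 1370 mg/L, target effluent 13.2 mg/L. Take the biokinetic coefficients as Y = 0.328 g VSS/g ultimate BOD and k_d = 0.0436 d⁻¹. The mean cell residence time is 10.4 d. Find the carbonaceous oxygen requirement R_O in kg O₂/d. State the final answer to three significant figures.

R_O ≈ 1980 kg O₂/d

Observed yield with endogenous decay: Y_obs = Y / (1 + k_d·θ_c) = 0.328 / (1 + 0.0436 × 10.4) = 0.328 / 1.453 = 0.2257 g VSS/g ultimate BOD.
ΔS = 1370 − 13.2 = 1357 mg/L, so the substrate removal rate is 2150 × 1357/1000 = 2917 kg ultimate BOD/d.
Biomass synthesised: P_X = Y_obs × 2917 = 658.3 kg VSS/d.
R_O = Q·(S₀ − S) − 1.42·P_X = 2917 − 1.42 × 658.3 = 1982 kg O₂/d.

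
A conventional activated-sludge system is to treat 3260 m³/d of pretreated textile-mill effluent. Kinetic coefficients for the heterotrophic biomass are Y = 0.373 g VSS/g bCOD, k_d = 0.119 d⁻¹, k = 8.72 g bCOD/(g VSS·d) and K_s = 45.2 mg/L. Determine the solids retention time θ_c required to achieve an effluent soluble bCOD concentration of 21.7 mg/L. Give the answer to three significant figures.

Specific growth rate at S = 21.7 mg/L: μ = YkS/(K_s+S) = 0.373·8.72·21.7/(45.2+21.7) = 1.055 d⁻¹.
θ_c = 1/(μ − k_d) = 1/(1.055 − 0.119) = 1/0.9360 = 1.068 d.

θ_c ≈ 1.07 d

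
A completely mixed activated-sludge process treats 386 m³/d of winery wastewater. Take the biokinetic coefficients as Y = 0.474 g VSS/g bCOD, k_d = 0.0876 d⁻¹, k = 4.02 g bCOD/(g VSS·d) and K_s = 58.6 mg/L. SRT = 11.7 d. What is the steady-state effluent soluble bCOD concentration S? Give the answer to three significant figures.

S ≈ 5.85 mg/L

For a completely mixed reactor with recycle the Lawrence–McCarty relation gives S = K_s·(1 + k_d·θ_c) / [θ_c·(Y·k − k_d) − 1] = 58.6 × (1 + 0.0876 × 11.7) / [11.7 × (0.474 × 4.02 − 0.0876) − 1] = 118.7 / 20.27 = 5.854 mg/L.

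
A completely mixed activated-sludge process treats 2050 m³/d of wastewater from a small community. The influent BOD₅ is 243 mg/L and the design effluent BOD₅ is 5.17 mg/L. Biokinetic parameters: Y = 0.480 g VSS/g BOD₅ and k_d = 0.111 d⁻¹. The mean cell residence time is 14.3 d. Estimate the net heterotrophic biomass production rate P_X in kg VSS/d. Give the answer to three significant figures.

P_X ≈ 90.5 kg VSS/d

Y_obs = Y / (1 + k_d θ_c) = 0.480 / (1 + 0.111 × 14.3) = 0.480 / 2.587 = 0.1855.
Substrate removed = Q·(S₀ − S) = 2050 m³/d × (243 − 5.17) g/m³ = 4.88×10^5 g/d = 487.6 kg/d.
Net biomass production P_X = Y_obs × Q·(S₀ − S) = 0.1855 × 487.6 = 90.45 kg VSS/d.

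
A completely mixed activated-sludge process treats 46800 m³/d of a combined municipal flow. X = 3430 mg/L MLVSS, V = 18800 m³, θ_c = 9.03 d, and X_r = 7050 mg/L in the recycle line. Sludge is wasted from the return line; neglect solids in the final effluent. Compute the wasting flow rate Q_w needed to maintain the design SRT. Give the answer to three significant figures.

θ_c = V·X/(Q_w·X_r) when wasting from the recycle, so Q_w = V·X/(θ_c·X_r) = 18800 × 3430 / (9.03 × 7050) = 1013 m³/d.

Q_w ≈ 1010 m³/d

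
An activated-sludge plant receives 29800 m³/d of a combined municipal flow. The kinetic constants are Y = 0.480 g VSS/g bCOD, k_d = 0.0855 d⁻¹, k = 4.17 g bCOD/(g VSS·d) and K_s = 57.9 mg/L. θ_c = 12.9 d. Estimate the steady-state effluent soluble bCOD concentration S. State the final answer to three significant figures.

From the Monod/SRT balance for a CMAS, S = K_s·(1+k_d θ_c)/[θ_c·(Y k − k_d) − 1] = 57.9 × (1 + 0.0855 × 12.9) / [12.9 × (0.480 × 4.17 − 0.0855) − 1] = 121.8 / 23.72 = 5.134 mg/L.

S ≈ 5.13 mg/L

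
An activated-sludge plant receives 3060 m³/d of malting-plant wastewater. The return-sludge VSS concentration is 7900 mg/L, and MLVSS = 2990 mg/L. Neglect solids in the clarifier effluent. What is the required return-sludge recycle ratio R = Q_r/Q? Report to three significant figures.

R = Q_r/Q = X/(X_r − X) = 2990 / (7900 − 2990) = 0.6090.

R ≈ 0.609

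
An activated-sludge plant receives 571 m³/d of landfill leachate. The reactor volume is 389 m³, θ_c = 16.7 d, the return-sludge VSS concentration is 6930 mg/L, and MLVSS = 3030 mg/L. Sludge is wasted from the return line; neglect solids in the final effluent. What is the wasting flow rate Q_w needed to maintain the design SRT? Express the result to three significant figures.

θ_c = V·X/(Q_w·X_r) when wasting from the recycle, so Q_w = V·X/(θ_c·X_r) = 389.0 × 3030 / (16.7 × 6930) = 10.18 m³/d.

Q_w ≈ 10.2 m³/d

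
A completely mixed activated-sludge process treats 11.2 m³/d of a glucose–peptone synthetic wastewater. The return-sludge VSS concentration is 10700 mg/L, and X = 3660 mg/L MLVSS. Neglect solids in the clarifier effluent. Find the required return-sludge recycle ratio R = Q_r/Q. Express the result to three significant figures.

R = Q_r/Q = X/(X_r − X) = 3660 / (10700 − 3660) = 0.5199.

R ≈ 0.520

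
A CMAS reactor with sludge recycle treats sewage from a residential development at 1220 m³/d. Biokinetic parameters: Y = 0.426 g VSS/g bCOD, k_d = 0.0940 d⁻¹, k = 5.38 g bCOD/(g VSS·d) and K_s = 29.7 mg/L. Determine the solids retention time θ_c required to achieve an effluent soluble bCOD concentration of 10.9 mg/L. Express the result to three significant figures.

θ_c ≈ 1.92 d

Specific growth rate at S = 10.9 mg/L: μ = YkS/(K_s+S) = 0.426·5.38·10.9/(29.7+10.9) = 0.6153 d⁻¹.
θ_c = 1/(μ − k_d) = 1/(0.6153 − 0.0940) = 1/0.5213 = 1.918 d.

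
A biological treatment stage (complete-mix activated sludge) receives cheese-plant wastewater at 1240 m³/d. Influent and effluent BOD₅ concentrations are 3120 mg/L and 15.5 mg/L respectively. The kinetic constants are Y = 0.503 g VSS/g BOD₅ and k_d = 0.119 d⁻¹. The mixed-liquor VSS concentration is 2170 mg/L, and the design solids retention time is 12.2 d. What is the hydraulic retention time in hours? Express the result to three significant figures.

From the SRT design equation V = Y Q (S₀−S) θ_c / [X (1 + k_d θ_c)] = 0.503 × 1240 × (3120 − 15.5) × 12.2 / [2170 × (1 + 0.119 × 12.2)] = 2.36×10^7 / 5320 = 4440 m³.
HRT = V/Q = 4440 m³ / 1240 m³·d⁻¹ = 3.581 d × 24 = 85.94 h.

τ ≈ 85.9 h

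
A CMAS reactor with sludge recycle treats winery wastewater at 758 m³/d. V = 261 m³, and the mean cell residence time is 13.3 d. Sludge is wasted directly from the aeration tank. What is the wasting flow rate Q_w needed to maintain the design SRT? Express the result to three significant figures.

Wasting from the aeration tank: Q_w = V / θ_c = 261.0 / 13.3 = 19.62 m³/d.

Q_w ≈ 19.6 m³/d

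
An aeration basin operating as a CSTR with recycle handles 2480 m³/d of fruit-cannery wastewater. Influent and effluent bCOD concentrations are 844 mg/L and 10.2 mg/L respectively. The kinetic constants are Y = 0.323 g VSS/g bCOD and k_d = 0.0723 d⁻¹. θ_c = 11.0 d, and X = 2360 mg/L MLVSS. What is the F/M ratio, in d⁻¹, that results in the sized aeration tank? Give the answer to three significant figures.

F/M ≈ 0.511 d⁻¹

Rearranging the biomass balance for a CMAS with decay, V = Y·Q·ΔS·θ_c / [X·(1+k_d θ_c)] = 0.323 × 2480 × (844 − 10.2) × 11.0 / [2360 × (1 + 0.0723 × 11.0)] = 7.35×10^6 / 4237 = 1734 m³.
F/M = Q·S₀ / (V·X) = 2480 × 844 / (1734 × 2360) = 0.5115 g bCOD·(g VSS·d)⁻¹.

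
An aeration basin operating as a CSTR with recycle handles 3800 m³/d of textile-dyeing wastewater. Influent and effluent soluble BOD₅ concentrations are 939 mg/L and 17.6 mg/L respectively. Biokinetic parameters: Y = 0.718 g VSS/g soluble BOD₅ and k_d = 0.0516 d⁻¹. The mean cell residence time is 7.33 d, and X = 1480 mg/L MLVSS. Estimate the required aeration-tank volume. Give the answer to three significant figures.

V ≈ 9030 m³

From the SRT design equation V = Y Q (S₀−S) θ_c / [X (1 + k_d θ_c)] = 0.718 × 3800 × (939 − 17.6) × 7.33 / [1480 × (1 + 0.0516 × 7.33)] = 1.84×10^7 / 2040 = 9034 m³.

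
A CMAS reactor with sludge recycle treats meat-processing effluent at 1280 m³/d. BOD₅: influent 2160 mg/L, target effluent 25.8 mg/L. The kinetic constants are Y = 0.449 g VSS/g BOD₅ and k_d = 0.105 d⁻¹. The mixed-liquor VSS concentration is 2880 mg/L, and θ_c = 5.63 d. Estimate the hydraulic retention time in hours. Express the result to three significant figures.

Rearranging the biomass balance for a CMAS with decay, V = Y·Q·ΔS·θ_c / [X·(1+k_d θ_c)] = 0.449 × 1280 × (2160 − 25.8) × 5.63 / [2880 × (1 + 0.105 × 5.63)] = 6.91×10^6 / 4583 = 1507 m³.
τ = V/Q = 1507/1280 = 1.177 d, or 28.26 h.

τ ≈ 28.3 h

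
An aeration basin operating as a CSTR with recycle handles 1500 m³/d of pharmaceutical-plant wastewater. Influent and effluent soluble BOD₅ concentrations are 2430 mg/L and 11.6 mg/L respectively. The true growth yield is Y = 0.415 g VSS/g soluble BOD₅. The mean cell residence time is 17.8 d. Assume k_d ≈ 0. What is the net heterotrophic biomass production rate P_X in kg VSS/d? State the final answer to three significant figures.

No decay correction is needed, so Y_obs = Y = 0.415.
Mass of soluble BOD₅ removed per day: Q(S₀ − S) = 1500 × 2418 g/m³ = 3628 kg/d.
Net biomass production P_X = Y_obs × Q·(S₀ − S) = 0.4150 × 3628 = 1505 kg VSS/d.

P_X ≈ 1510 kg VSS/d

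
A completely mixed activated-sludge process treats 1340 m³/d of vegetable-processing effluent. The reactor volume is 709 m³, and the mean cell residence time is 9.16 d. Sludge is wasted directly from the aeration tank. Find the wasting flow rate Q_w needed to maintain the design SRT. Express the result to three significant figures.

Q_w ≈ 77.4 m³/d

With mixed-liquor wasting, θ_c = V/Q_w, so Q_w = V/θ_c = 709.0/9.16 = 77.40 m³/d.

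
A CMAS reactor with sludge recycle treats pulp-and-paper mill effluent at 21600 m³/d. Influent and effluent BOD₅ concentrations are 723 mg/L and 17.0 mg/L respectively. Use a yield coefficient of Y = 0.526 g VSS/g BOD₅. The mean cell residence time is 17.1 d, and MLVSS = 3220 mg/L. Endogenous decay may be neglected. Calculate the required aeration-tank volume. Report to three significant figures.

V ≈ 42600 m³

V·X = Y·Q·ΔS·θ_c gives V = 0.526 × 21600 × (723 − 17.0) × 17.1 / 3220 = 42598 m³.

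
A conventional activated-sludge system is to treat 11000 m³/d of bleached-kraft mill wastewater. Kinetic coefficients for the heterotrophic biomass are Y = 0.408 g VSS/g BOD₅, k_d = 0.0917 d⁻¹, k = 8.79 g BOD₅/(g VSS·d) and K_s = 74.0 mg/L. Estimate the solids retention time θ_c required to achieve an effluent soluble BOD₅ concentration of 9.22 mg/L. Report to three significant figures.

θ_c ≈ 3.27 d

From 1/θ_c = Y·k·S/(K_s + S) − k_d: Y·k·S/(K_s+S) = 0.408 × 8.79 × 9.22 / (74.0 + 9.22) = 0.3973 d⁻¹.
Then 1/θ_c = μ − k_d = 0.3973 − 0.0917 = 0.3056 d⁻¹, giving θ_c = 3.272 d.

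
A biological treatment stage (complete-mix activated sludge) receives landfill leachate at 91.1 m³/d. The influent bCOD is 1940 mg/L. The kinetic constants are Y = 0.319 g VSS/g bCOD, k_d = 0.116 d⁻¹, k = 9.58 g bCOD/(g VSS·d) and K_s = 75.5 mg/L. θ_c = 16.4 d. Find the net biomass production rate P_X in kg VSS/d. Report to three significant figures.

Effluent substrate depends only on kinetics and SRT: S = K_s(1 + k_d θ_c) / [θ_c(Yk − k_d) − 1] = 75.5 × (1 + 0.116 × 16.4) / [16.4 × (0.319 × 9.58 − 0.116) − 1] = 219.1 / 47.22 = 4.641 mg/L.
The observed yield is Y_obs = Y/(1 + k_d·θ_c) = 0.319 / (1 + 0.116 × 16.4) = 0.319 / 2.902 = 0.1099 g VSS per g bCOD removed.
ΔS = 1940 − 4.64 = 1935 mg/L, so the substrate removal rate is 91.1 × 1935/1000 = 176.3 kg bCOD/d.
So the net sludge growth is P_X = 0.1099 × 176.3 = 19.38 kg VSS/d.

P_X ≈ 19.4 kg VSS/d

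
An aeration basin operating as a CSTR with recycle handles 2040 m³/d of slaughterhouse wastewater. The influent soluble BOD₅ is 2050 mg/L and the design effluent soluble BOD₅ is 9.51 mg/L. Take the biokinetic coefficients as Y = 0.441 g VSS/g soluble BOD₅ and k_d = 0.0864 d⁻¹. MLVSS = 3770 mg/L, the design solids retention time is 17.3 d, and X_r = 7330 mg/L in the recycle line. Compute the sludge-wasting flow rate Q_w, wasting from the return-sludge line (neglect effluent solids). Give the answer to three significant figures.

Rearranging the biomass balance for a CMAS with decay, V = Y·Q·ΔS·θ_c / [X·(1+k_d θ_c)] = 0.441 × 2040 × (2050 − 9.51) × 17.3 / [3770 × (1 + 0.0864 × 17.3)] = 3.18×10^7 / 9405 = 3377 m³.
θ_c = V·X/(Q_w·X_r) when wasting from the recycle, so Q_w = V·X/(θ_c·X_r) = 3377 × 3770 / (17.3 × 7330) = 100.4 m³/d.

Q_w ≈ 100 m³/d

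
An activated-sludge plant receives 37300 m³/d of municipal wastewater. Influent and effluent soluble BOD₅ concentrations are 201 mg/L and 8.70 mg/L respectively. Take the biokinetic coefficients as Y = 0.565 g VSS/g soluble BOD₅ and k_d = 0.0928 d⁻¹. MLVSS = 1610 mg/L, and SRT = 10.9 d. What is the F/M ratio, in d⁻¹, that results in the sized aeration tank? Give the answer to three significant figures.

F/M ≈ 0.341 d⁻¹

Steady-state biomass mass balance: V·X·(1 + k_d·θ_c) = Y·Q·(S₀ − S)·θ_c, so V = 0.565 × 37300 × (201 − 8.70) × 10.9 / [1610 × (1 + 0.0928 × 10.9)] = 4.42×10^7 / 3239 = 13640 m³.
F/M = Q·S₀ / (V·X) = 37300 × 201 / (13640 × 1610) = 0.3414 g soluble BOD₅·(g VSS·d)⁻¹.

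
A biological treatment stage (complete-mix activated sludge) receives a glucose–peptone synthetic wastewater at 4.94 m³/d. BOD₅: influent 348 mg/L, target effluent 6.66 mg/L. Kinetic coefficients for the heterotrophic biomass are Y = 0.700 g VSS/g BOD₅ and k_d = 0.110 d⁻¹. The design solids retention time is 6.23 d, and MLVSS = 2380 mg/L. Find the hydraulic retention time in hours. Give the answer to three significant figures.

Steady-state biomass mass balance: V·X·(1 + k_d·θ_c) = Y·Q·(S₀ − S)·θ_c, so V = 0.700 × 4.94 × (348 − 6.66) × 6.23 / [2380 × (1 + 0.110 × 6.23)] = 7.35×10^3 / 4011 = 1.833 m³.
τ = V/Q = 1.833/4.94 = 0.3711 d, or 8.907 h.

τ ≈ 8.91 h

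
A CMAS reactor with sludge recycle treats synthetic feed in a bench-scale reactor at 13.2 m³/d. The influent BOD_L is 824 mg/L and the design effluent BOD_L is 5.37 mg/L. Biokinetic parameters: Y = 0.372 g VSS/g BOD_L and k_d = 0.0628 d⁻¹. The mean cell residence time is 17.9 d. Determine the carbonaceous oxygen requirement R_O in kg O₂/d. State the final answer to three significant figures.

R_O ≈ 8.12 kg O₂/d

Correct the yield for decay: Y_obs = Y/(1 + k_d θ_c) = 0.372 / (1 + 0.0628 × 17.9) = 0.372 / 2.124 = 0.1751.
ΔS = 824 − 5.37 = 818.6 mg/L, so the substrate removal rate is 13.2 × 818.6/1000 = 10.81 kg BOD_L/d.
Net sludge production P_X = 0.1751 × 10.81 = 1.892 kg VSS/d.
R_O = Q·ΔS − 1.42 P_X = 10.81 − 2.687 = 8.119 kg O₂/d.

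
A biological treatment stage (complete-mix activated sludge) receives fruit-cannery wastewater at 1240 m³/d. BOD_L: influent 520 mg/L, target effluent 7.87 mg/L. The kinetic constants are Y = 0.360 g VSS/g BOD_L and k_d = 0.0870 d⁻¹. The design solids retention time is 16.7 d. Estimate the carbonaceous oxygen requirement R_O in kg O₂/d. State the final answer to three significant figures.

R_O ≈ 503 kg O₂/d

The observed yield is Y_obs = Y/(1 + k_d·θ_c) = 0.360 / (1 + 0.0870 × 16.7) = 0.360 / 2.453 = 0.1468 g VSS per g BOD_L removed.
ΔS = 520 − 7.87 = 512.1 mg/L, so the substrate removal rate is 1240 × 512.1/1000 = 635.0 kg BOD_L/d.
P_X = Y_obs·Q·(S₀ − S) = 0.1468 × 635.0 = 93.20 kg VSS/d.
Carbonaceous O₂ demand = substrate oxidised − cell-mass equivalent = 635.0 − 1.42 × 93.20 = 502.7 kg O₂/d.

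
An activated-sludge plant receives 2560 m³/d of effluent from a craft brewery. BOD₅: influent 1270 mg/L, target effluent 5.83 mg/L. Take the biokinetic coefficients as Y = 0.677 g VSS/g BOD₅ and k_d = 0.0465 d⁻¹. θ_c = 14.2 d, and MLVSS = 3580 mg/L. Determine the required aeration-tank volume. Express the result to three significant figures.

From the SRT design equation V = Y Q (S₀−S) θ_c / [X (1 + k_d θ_c)] = 0.677 × 2560 × (1270 − 5.83) × 14.2 / [3580 × (1 + 0.0465 × 14.2)] = 3.11×10^7 / 5944 = 5234 m³.

V ≈ 5230 m³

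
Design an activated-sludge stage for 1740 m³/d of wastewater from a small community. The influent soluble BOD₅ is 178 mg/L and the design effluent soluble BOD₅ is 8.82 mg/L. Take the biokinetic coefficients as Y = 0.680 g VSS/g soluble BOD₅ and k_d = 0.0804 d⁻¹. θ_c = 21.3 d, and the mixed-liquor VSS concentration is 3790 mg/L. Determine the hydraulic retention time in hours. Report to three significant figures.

τ ≈ 5.72 h

Steady-state biomass mass balance: V·X·(1 + k_d·θ_c) = Y·Q·(S₀ − S)·θ_c, so V = 0.680 × 1740 × (178 − 8.82) × 21.3 / [3790 × (1 + 0.0804 × 21.3)] = 4.26×10^6 / 10280 = 414.7 m³.
Hydraulic retention time τ = V/Q = 414.7 / 1740 = 0.2384 d = 5.721 h.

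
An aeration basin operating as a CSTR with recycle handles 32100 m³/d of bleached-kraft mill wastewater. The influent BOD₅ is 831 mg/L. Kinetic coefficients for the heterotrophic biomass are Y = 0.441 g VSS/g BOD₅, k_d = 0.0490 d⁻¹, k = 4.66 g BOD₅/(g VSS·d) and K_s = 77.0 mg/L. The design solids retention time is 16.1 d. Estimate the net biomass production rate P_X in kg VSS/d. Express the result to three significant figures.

P_X ≈ 6540 kg VSS/d

Effluent substrate depends only on kinetics and SRT: S = K_s(1 + k_d θ_c) / [θ_c(Yk − k_d) − 1] = 77.0 × (1 + 0.0490 × 16.1) / [16.1 × (0.441 × 4.66 − 0.0490) − 1] = 137.7 / 31.30 = 4.401 mg/L.
Correct the yield for decay: Y_obs = Y/(1 + k_d θ_c) = 0.441 / (1 + 0.0490 × 16.1) = 0.441 / 1.789 = 0.2465.
ΔS = 831 − 4.40 = 826.6 mg/L, so the substrate removal rate is 32100 × 826.6/1000 = 26534 kg BOD₅/d.
P_X = Y_obs · Q(S₀ − S) = 0.2465 × 26534 = 6541 kg VSS/d.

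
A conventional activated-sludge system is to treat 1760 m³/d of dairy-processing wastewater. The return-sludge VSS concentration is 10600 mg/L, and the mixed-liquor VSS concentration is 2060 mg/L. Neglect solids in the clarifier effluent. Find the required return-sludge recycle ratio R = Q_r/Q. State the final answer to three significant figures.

R ≈ 0.241

Mass balance around the secondary clarifier (neglecting effluent solids): R = X / (X_r − X) = 2060 / (10600 − 2060) = 0.2412.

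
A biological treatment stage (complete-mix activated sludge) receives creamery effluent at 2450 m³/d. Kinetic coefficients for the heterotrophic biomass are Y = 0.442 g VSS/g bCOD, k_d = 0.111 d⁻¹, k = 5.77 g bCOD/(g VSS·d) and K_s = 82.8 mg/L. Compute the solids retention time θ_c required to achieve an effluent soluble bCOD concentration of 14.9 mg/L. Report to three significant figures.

Specific growth rate at S = 14.9 mg/L: μ = YkS/(K_s+S) = 0.442·5.77·14.9/(82.8+14.9) = 0.3889 d⁻¹.
Then 1/θ_c = μ − k_d = 0.3889 − 0.111 = 0.2779 d⁻¹, giving θ_c = 3.598 d.

θ_c ≈ 3.60 d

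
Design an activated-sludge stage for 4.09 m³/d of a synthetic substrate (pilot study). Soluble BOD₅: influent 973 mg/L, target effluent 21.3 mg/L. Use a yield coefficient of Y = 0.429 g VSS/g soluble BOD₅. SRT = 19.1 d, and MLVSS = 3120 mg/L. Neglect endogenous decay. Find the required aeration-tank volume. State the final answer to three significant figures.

V·X = Y·Q·ΔS·θ_c gives V = 0.429 × 4.09 × (973 − 21.3) × 19.1 / 3120 = 10.22 m³.

V ≈ 10.2 m³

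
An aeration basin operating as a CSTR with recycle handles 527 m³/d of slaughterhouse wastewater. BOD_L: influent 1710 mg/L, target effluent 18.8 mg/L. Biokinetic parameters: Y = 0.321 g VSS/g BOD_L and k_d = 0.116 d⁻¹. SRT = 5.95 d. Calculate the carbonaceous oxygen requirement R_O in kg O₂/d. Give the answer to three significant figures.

R_O ≈ 651 kg O₂/d

Correct the yield for decay: Y_obs = Y/(1 + k_d θ_c) = 0.321 / (1 + 0.116 × 5.95) = 0.321 / 1.690 = 0.1899.
Substrate removed = Q·(S₀ − S) = 527 m³/d × (1710 − 18.8) g/m³ = 8.91×10^5 g/d = 891.3 kg/d.
Net sludge production P_X = 0.1899 × 891.3 = 169.3 kg VSS/d.
Carbonaceous O₂ demand = substrate oxidised − cell-mass equivalent = 891.3 − 1.42 × 169.3 = 650.9 kg O₂/d.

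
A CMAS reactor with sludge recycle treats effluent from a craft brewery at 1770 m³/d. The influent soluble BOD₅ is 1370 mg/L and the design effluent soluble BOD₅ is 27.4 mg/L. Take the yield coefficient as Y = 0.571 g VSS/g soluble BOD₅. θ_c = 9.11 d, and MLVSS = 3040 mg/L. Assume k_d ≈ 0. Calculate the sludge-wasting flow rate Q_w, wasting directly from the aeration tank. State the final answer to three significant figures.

V·X = Y·Q·ΔS·θ_c gives V = 0.571 × 1770 × (1370 − 27.4) × 9.11 / 3040 = 4066 m³.
With mixed-liquor wasting, θ_c = V/Q_w, so Q_w = V/θ_c = 4066/9.11 = 446.4 m³/d.

Q_w ≈ 446 m³/d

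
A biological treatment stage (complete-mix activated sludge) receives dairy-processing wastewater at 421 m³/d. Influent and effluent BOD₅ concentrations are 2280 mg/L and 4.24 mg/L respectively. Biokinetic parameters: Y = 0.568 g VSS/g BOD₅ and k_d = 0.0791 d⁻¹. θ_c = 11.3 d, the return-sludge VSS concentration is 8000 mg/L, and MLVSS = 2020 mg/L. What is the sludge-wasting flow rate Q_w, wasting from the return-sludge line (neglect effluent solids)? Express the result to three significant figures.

Q_w ≈ 35.9 m³/d

Steady-state biomass mass balance: V·X·(1 + k_d·θ_c) = Y·Q·(S₀ − S)·θ_c, so V = 0.568 × 421 × (2280 − 4.24) × 11.3 / [2020 × (1 + 0.0791 × 11.3)] = 6.15×10^6 / 3826 = 1607 m³.
θ_c = V·X/(Q_w·X_r) when wasting from the recycle, so Q_w = V·X/(θ_c·X_r) = 1607 × 2020 / (11.3 × 8000) = 35.92 m³/d.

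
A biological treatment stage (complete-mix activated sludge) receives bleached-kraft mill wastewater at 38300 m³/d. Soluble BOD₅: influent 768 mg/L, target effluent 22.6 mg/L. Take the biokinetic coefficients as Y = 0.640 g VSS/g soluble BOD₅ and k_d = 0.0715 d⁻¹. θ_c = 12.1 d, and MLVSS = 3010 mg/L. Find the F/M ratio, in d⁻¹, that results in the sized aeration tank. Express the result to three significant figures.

F/M ≈ 0.248 d⁻¹

From the SRT design equation V = Y Q (S₀−S) θ_c / [X (1 + k_d θ_c)] = 0.640 × 38300 × (768 − 22.6) × 12.1 / [3010 × (1 + 0.0715 × 12.1)] = 2.21×10^8 / 5614 = 39380 m³.
Food-to-microorganism ratio F/M = Q S₀ / (V X) = 38300 × 768 / (39380 × 3010) = 0.2482 d⁻¹.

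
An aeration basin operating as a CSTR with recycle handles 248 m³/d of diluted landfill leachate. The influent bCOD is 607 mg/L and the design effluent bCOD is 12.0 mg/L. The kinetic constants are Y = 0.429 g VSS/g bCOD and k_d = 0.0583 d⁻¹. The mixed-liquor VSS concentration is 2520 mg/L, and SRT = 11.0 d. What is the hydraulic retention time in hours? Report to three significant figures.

τ ≈ 16.3 h

From the SRT design equation V = Y Q (S₀−S) θ_c / [X (1 + k_d θ_c)] = 0.429 × 248 × (607 − 12.0) × 11.0 / [2520 × (1 + 0.0583 × 11.0)] = 6.96×10^5 / 4136 = 168.4 m³.
τ = V/Q = 168.4/248 = 0.6789 d, or 16.29 h.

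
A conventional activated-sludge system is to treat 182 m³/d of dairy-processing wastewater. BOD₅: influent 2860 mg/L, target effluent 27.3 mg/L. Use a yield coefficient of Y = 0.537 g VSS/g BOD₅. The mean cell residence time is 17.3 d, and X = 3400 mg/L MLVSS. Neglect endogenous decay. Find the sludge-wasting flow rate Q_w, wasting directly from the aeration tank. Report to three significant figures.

Biomass mass balance (decay neglected): V·X = Y·Q·(S₀ − S)·θ_c, so V = 0.537 × 182 × (2860 − 27.3) × 17.3 / 3400 = 1409 m³.
With mixed-liquor wasting, θ_c = V/Q_w, so Q_w = V/θ_c = 1409/17.3 = 81.43 m³/d.

Q_w ≈ 81.4 m³/d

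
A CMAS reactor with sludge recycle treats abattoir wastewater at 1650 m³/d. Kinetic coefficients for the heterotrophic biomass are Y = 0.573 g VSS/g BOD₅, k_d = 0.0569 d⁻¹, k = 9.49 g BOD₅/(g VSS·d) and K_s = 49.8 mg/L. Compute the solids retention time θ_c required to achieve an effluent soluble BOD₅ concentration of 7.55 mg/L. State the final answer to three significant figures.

θ_c ≈ 1.52 d

At the target effluent, Y k S/(K_s+S) = 0.573×9.49×7.55/57.35 = 0.7159 d⁻¹.
Then 1/θ_c = μ − k_d = 0.7159 − 0.0569 = 0.6590 d⁻¹, giving θ_c = 1.518 d.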